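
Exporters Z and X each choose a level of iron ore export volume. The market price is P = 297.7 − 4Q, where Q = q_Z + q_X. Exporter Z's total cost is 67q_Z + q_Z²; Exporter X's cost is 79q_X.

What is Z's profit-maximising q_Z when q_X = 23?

Exporter Z's profit: π = q_Z(297.7 − 4(q_Z + q_X)) − 67q_Z − q_Z².
∂π/∂q_Z = 230.7 − 10q_Z − 4q_X = 0, so q_Z = 23.07 − 0.4q_X.
At q_X = 23: q_Z = 23.07 − 0.4·23 = 13.87.

13.87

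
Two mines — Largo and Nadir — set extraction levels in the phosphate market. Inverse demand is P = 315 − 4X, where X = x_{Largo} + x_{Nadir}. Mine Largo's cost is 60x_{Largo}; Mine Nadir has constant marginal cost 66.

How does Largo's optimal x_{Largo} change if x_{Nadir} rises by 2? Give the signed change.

-1

Mine Largo's profit: π = x_{Largo}(315 − 4(x_{Largo} + x_{Nadir})) − 60x_{Largo}.
∂π/∂x_{Largo} = 255 − 8x_{Largo} − 4x_{Nadir} = 0, so x_{Largo} = 31.875 − 0.5x_{Nadir}.
The reaction-function slope is −0.5, so a 2-unit rise in x_{Nadir} moves x_{Largo} by −0.5 × 2 = −1. Largo's best response falls — the actions are strategic substitutes.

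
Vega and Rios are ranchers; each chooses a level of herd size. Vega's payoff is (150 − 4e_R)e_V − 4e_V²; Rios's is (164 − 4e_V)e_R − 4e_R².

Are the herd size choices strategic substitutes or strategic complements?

Expanding Vega's payoff: 150e_V − 4e_Re_V − 4e_V².
∂π/∂e_V = 150 − 4e_R − 8e_V = 0, so e_V = 18.75 − 0.5e_R.
The best-response slope de_V/de_R = −0.5 < 0: the reaction function is downward-sloping, so the choices are strategic substitutes.

strategic substitutes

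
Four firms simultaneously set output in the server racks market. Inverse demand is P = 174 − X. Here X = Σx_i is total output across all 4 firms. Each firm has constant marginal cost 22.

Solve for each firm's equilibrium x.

30.4

A representative firm's profit is π_i = x_i(174 − X) − 22x_i, with X = x_i + Σ_{j≠i} x_j.
First-order condition: 152 − 2x_i − Σ_{j≠i} x_j = 0.
In a symmetric equilibrium every firm chooses the same x, so Σ_{j≠i} x_j = 3x. The condition becomes 152 − 5x = 0, giving x = 152/5 = 30.4.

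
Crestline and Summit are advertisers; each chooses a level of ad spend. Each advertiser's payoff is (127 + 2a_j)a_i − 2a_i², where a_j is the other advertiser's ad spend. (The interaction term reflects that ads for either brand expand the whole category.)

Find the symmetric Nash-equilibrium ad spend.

63.5

Crestline's payoff is (127 + 2a_S)a_C − 2a_C².
∂π/∂a_C = 127 + 2a_S − 4a_C = 0, so a_C = 31.75 + 0.5a_S.
The game is symmetric, so in equilibrium a_S = a_C: the reaction function gives 0.5a_C = 31.75, hence a_C = 63.5.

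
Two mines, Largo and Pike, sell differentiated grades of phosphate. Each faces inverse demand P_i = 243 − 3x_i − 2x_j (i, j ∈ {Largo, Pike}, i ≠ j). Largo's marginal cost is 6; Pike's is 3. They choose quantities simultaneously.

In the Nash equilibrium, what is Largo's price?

Mine Largo's profit: π = x_{Largo}(243 − 3x_{Largo} − 2x_{Pike}) − 6x_{Largo}.
∂π/∂x_{Largo} = 237 − 6x_{Largo} − 2x_{Pike} = 0 ⇒ x_{Largo} = 39.5 − (1/3)x_{Pike}.
Similarly x_{Pike} = 40 − (1/3)x_{Largo}.
Plugging x_{Pike} into Largo's best response: x_{Largo} = 39.5 − (1/3)(40 − (1/3)x_{Largo}) ⇒ (8/9)x_{Largo} = 157/6, so x_{Largo} = 29.4375.
Then x_{Pike} = 40 − (1/3)·29.4375 = 30.1875.
P_{Largo} = 243 − 3·29.4375 − 2·30.1875 = 94.3125.

94.3125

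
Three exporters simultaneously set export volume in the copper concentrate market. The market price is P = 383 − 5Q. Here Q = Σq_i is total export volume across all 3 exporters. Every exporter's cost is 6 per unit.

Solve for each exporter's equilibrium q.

18.85

A representative exporter's profit is π_i = q_i(383 − 5Q) − 6q_i, with Q = q_i + Σ_{j≠i} q_j.
First-order condition: 377 − 10q_i − 5Σ_{j≠i} q_j = 0.
With identical exporters, set every q_j = q: then 377 − 10q − 10q = 0, i.e. q = 377/20 = 18.85.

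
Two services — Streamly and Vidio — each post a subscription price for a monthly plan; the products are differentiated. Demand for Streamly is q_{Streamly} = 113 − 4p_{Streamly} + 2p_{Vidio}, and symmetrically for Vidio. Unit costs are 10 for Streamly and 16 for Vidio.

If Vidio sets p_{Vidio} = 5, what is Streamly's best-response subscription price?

20.375

Streamly's profit: π = (p_{Streamly} − 10)(113 − 4p_{Streamly} + 2p_{Vidio}).
∂π/∂p_{Streamly} = 153 − 8p_{Streamly} + 2p_{Vidio} = 0 ⇒ p_{Streamly} = 19.125 + 0.25p_{Vidio}.
At p_{Vidio} = 5: p_{Streamly} = 19.125 + 0.25·5 = 20.375.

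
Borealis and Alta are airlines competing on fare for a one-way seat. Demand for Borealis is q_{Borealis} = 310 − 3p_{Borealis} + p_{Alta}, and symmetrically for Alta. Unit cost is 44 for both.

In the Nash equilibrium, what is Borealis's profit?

5914.08

Borealis's profit: π = (p_{Borealis} − 44)(310 − 3p_{Borealis} + p_{Alta}).
∂π/∂p_{Borealis} = 442 − 6p_{Borealis} + p_{Alta} = 0 ⇒ p_{Borealis} = 221/3 + (1/6)p_{Alta}.
Setting p_{Borealis} = p_{Alta} in the reaction function: p_{Borealis} = 221/3 + (1/6)p_{Borealis}, so p_{Borealis} = (221/3) / (5/6) = 88.4.
q_{Borealis} = 310 − 3·88.4 + 88.4 = 133.2.
Profit = (88.4 − 44)·133.2 = 5914.08.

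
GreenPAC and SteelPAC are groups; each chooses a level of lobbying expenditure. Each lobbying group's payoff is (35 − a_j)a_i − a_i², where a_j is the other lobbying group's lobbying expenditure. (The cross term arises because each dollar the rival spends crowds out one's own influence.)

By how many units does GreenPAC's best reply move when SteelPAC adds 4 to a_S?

-2

GreenPAC's payoff is (35 − a_S)a_G − a_G².
∂π/∂a_G = 35 − a_S − 2a_G = 0, so a_G = 17.5 − 0.5a_S.
The reaction-function slope is −0.5, so a 4-unit rise in a_S moves a_G by −0.5 × 4 = −2. GreenPAC's best response falls — the actions are strategic substitutes.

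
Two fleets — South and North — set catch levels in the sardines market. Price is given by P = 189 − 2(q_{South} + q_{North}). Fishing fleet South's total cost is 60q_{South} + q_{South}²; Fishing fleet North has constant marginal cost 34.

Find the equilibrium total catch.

43.9

Fishing fleet South's profit: π = q_{South}(189 − 2(q_{South} + q_{North})) − 60q_{South} − q_{South}².
∂π/∂q_{South} = 129 − 6q_{South} − 2q_{North} = 0, so q_{South} = 21.5 − (1/3)q_{North}.
For North: ∂π/∂q_{North} = 155 − 4q_{North} − 2q_{South} = 0 ⇒ q_{North} = 38.75 − 0.5q_{South}.
Plugging q_{North} into South's best response: q_{South} = 21.5 − (1/3)(38.75 − 0.5q_{South}) ⇒ (5/6)q_{South} = 103/12, so q_{South} = 10.3.
Then q_{North} = 38.75 − 0.5·10.3 = 33.6.
Total catch: 10.3 + 33.6 = 43.9.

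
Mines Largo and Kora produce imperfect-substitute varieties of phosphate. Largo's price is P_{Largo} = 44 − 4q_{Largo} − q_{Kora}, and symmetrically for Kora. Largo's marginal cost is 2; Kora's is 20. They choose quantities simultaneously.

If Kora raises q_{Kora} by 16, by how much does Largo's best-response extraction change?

-2

Mine Largo's profit: π = q_{Largo}(44 − 4q_{Largo} − q_{Kora}) − 2q_{Largo}.
∂π/∂q_{Largo} = 42 − 8q_{Largo} − q_{Kora} = 0 ⇒ q_{Largo} = 5.25 − 0.125q_{Kora}.
The reaction-function slope is −0.125, so a 16-unit rise in q_{Kora} moves q_{Largo} by −0.125 × 16 = −2. Largo's best response falls — the actions are strategic substitutes.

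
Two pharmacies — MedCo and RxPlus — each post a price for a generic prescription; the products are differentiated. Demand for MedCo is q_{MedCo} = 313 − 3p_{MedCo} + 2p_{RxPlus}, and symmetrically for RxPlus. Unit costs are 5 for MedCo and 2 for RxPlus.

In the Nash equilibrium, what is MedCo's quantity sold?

MedCo's profit: π = (p_{MedCo} − 5)(313 − 3p_{MedCo} + 2p_{RxPlus}).
∂π/∂p_{MedCo} = 328 − 6p_{MedCo} + 2p_{RxPlus} = 0 ⇒ p_{MedCo} = 164/3 + (1/3)p_{RxPlus}.
Similarly p_{RxPlus} = 319/6 + (1/3)p_{MedCo}.
Plugging p_{RxPlus} into MedCo's best response: p_{MedCo} = 164/3 + (1/3)(319/6 + (1/3)p_{MedCo}) ⇒ (8/9)p_{MedCo} = 1303/18, so p_{MedCo} = 81.4375.
Then p_{RxPlus} = 319/6 + (1/3)·81.4375 = 80.3125.
q_{MedCo} = 313 − 3·81.4375 + 2·80.3125 = 229.3125.

229.3125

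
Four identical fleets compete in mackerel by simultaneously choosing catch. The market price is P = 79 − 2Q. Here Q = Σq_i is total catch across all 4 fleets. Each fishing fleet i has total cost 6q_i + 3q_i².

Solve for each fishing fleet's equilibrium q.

A representative fishing fleet's profit is π_i = q_i(79 − 2Q) − 6q_i − 3q_i², with Q = q_i + Σ_{j≠i} q_j.
First-order condition: 73 − 10q_i − 2Σ_{j≠i} q_j = 0.
In a symmetric equilibrium every fishing fleet chooses the same q, so Σ_{j≠i} q_j = 3q. The condition becomes 73 − 16q = 0, giving q = 73/16 = 4.5625.

4.5625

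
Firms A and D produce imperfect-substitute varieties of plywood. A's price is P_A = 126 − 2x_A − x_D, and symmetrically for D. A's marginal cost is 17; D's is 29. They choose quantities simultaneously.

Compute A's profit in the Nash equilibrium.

Firm A's profit: π = x_A(126 − 2x_A − x_D) − 17x_A.
∂π/∂x_A = 109 − 4x_A − x_D = 0 ⇒ x_A = 27.25 − 0.25x_D.
Similarly x_D = 24.25 − 0.25x_A.
Substituting the second reaction function into the first: x_A = 27.25 − 0.25(24.25 − 0.25x_A), which gives 0.9375x_A = 21.1875 ⇒ x_A = 22.6.
Then x_D = 24.25 − 0.25·22.6 = 18.6.
P_A = 126 − 2·22.6 − 18.6 = 62.2.
Profit = (62.2 − 17)·22.6 = 1021.52.

1021.52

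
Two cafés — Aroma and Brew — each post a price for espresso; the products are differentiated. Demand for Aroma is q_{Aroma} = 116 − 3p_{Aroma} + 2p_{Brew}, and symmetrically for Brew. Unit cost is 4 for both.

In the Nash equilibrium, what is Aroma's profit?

2352

Aroma's profit: π = (p_{Aroma} − 4)(116 − 3p_{Aroma} + 2p_{Brew}).
∂π/∂p_{Aroma} = 128 − 6p_{Aroma} + 2p_{Brew} = 0 ⇒ p_{Aroma} = 64/3 + (1/3)p_{Brew}.
The game is symmetric, so in equilibrium p_{Brew} = p_{Aroma}: the reaction function gives (2/3)p_{Aroma} = 64/3, hence p_{Aroma} = 32.
q_{Aroma} = 116 − 3·32 + 2·32 = 84.
Profit = (32 − 4)·84 = 2352.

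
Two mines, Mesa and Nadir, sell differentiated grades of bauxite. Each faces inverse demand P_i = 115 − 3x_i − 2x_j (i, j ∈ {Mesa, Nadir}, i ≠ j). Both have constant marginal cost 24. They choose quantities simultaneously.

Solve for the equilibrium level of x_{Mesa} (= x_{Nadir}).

11.375

Mine Mesa's profit: π = x_{Mesa}(115 − 3x_{Mesa} − 2x_{Nadir}) − 24x_{Mesa}.
∂π/∂x_{Mesa} = 91 − 6x_{Mesa} − 2x_{Nadir} = 0 ⇒ x_{Mesa} = 91/6 − (1/3)x_{Nadir}.
By symmetry x_{Nadir} = x_{Mesa}; substituting into the reaction function, (4/3)x_{Mesa} = 91/6 and x_{Mesa} = 11.375.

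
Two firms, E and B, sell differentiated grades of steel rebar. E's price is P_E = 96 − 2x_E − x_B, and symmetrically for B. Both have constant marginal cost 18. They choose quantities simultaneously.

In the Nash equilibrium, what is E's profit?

486.72

Firm E's profit: π = x_E(96 − 2x_E − x_B) − 18x_E.
∂π/∂x_E = 78 − 4x_E − x_B = 0 ⇒ x_E = 19.5 − 0.25x_B.
The game is symmetric, so in equilibrium x_B = x_E: the reaction function gives 1.25x_E = 19.5, hence x_E = 15.6.
P_E = 96 − 2·15.6 − 15.6 = 49.2.
Profit = (49.2 − 18)·15.6 = 486.72.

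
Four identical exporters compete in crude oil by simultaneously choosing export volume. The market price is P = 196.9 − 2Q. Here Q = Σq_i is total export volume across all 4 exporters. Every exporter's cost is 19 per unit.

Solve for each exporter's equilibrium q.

17.79

A representative exporter's profit is π_i = q_i(196.9 − 2Q) − 19q_i, with Q = q_i + Σ_{j≠i} q_j.
First-order condition: 177.9 − 4q_i − 2Σ_{j≠i} q_j = 0.
With identical exporters, set every q_j = q: then 177.9 − 4q − 6q = 0, i.e. q = 177.9/10 = 17.79.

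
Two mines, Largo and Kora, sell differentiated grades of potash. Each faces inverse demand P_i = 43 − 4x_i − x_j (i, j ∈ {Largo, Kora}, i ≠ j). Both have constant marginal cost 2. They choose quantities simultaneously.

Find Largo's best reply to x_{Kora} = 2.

Mine Largo's profit: π = x_{Largo}(43 − 4x_{Largo} − x_{Kora}) − 2x_{Largo}.
∂π/∂x_{Largo} = 41 − 8x_{Largo} − x_{Kora} = 0 ⇒ x_{Largo} = 5.125 − 0.125x_{Kora}.
At x_{Kora} = 2: x_{Largo} = 5.125 − 0.125·2 = 4.875.

4.875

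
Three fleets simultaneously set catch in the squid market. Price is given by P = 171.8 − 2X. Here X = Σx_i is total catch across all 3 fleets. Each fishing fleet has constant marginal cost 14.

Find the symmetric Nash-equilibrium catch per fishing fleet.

A representative fishing fleet's profit is π_i = x_i(171.8 − 2X) − 14x_i, with X = x_i + Σ_{j≠i} x_j.
First-order condition: 157.8 − 4x_i − 2Σ_{j≠i} x_j = 0.
Imposing symmetry (x_j = x for all j) turns Σ_{j≠i} x_j into 2x, so 157.8 = 8x and x = 19.725.

19.725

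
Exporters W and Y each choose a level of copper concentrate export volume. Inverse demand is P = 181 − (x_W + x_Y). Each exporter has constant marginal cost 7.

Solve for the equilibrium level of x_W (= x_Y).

Exporter W's profit: π = x_W(181 − (x_W + x_Y)) − 7x_W.
∂π/∂x_W = 174 − 2x_W − x_Y = 0, so x_W = 87 − 0.5x_Y.
By symmetry x_Y = x_W; substituting into the reaction function, 1.5x_W = 87 and x_W = 58.

58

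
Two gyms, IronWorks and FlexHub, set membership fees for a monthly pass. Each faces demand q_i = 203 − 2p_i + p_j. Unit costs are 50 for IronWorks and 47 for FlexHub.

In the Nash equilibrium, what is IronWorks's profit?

IronWorks's profit: π = (p_{IronWorks} − 50)(203 − 2p_{IronWorks} + p_{FlexHub}).
∂π/∂p_{IronWorks} = 303 − 4p_{IronWorks} + p_{FlexHub} = 0 ⇒ p_{IronWorks} = 75.75 + 0.25p_{FlexHub}.
Similarly p_{FlexHub} = 74.25 + 0.25p_{IronWorks}.
Plugging p_{FlexHub} into IronWorks's best response: p_{IronWorks} = 75.75 + 0.25(74.25 + 0.25p_{IronWorks}) ⇒ 0.9375p_{IronWorks} = 94.3125, so p_{IronWorks} = 100.6.
Then p_{FlexHub} = 74.25 + 0.25·100.6 = 99.4.
q_{IronWorks} = 203 − 2·100.6 + 99.4 = 101.2.
Profit = (100.6 − 50)·101.2 = 5120.72.

5120.72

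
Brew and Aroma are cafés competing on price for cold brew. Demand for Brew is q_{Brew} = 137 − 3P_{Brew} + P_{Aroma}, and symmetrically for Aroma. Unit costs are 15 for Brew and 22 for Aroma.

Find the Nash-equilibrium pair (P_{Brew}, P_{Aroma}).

37, 40

Brew's profit: π = (P_{Brew} − 15)(137 − 3P_{Brew} + P_{Aroma}).
∂π/∂P_{Brew} = 182 − 6P_{Brew} + P_{Aroma} = 0 ⇒ P_{Brew} = 91/3 + (1/6)P_{Aroma}.
Similarly P_{Aroma} = 203/6 + (1/6)P_{Brew}.
Plugging P_{Aroma} into Brew's best response: P_{Brew} = 91/3 + (1/6)(203/6 + (1/6)P_{Brew}) ⇒ (35/36)P_{Brew} = 1295/36, so P_{Brew} = 37.
Then P_{Aroma} = 203/6 + (1/6)·37 = 40.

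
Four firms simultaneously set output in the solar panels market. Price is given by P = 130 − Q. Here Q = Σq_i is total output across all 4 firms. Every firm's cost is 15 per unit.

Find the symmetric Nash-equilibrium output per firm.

A representative firm's profit is π_i = q_i(130 − Q) − 15q_i, with Q = q_i + Σ_{j≠i} q_j.
First-order condition: 115 − 2q_i − Σ_{j≠i} q_j = 0.
With identical firms, set every q_j = q: then 115 − 2q − 3q = 0, i.e. q = 115/5 = 23.

23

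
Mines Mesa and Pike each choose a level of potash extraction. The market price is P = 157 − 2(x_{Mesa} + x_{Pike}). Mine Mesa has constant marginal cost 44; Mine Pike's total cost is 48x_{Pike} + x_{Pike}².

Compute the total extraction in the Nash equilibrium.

33.5

Mine Mesa's profit: π = x_{Mesa}(157 − 2(x_{Mesa} + x_{Pike})) − 44x_{Mesa}.
∂π/∂x_{Mesa} = 113 − 4x_{Mesa} − 2x_{Pike} = 0, so x_{Mesa} = 28.25 − 0.5x_{Pike}.
For Pike: ∂π/∂x_{Pike} = 109 − 6x_{Pike} − 2x_{Mesa} = 0 ⇒ x_{Pike} = 109/6 − (1/3)x_{Mesa}.
Plugging x_{Pike} into Mesa's best response: x_{Mesa} = 28.25 − 0.5(109/6 − (1/3)x_{Mesa}) ⇒ (5/6)x_{Mesa} = 115/6, so x_{Mesa} = 23.
Then x_{Pike} = 109/6 − (1/3)·23 = 10.5.
Total extraction: 23 + 10.5 = 33.5.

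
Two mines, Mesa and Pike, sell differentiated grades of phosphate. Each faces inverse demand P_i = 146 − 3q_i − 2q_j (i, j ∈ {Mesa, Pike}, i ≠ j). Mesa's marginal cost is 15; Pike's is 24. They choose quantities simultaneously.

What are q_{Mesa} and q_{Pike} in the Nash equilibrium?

16.9375, 14.6875

Mine Mesa's profit: π = q_{Mesa}(146 − 3q_{Mesa} − 2q_{Pike}) − 15q_{Mesa}.
∂π/∂q_{Mesa} = 131 − 6q_{Mesa} − 2q_{Pike} = 0 ⇒ q_{Mesa} = 131/6 − (1/3)q_{Pike}.
Similarly q_{Pike} = 61/3 − (1/3)q_{Mesa}.
Substituting the second reaction function into the first: q_{Mesa} = 131/6 − (1/3)(61/3 − (1/3)q_{Mesa}), which gives (8/9)q_{Mesa} = 271/18 ⇒ q_{Mesa} = 16.9375.
Then q_{Pike} = 61/3 − (1/3)·16.9375 = 14.6875.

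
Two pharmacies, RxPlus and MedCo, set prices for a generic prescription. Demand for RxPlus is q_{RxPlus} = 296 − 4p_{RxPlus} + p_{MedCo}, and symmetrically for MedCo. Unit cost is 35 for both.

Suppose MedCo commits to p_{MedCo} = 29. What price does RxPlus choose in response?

RxPlus's profit: π = (p_{RxPlus} − 35)(296 − 4p_{RxPlus} + p_{MedCo}).
∂π/∂p_{RxPlus} = 436 − 8p_{RxPlus} + p_{MedCo} = 0 ⇒ p_{RxPlus} = 54.5 + 0.125p_{MedCo}.
At p_{MedCo} = 29: p_{RxPlus} = 54.5 + 0.125·29 = 58.125.

58.125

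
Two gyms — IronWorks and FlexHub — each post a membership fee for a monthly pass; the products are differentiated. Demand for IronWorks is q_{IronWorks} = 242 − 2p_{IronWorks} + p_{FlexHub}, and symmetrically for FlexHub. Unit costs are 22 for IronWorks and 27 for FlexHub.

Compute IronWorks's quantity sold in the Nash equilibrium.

IronWorks's profit: π = (p_{IronWorks} − 22)(242 − 2p_{IronWorks} + p_{FlexHub}).
∂π/∂p_{IronWorks} = 286 − 4p_{IronWorks} + p_{FlexHub} = 0 ⇒ p_{IronWorks} = 71.5 + 0.25p_{FlexHub}.
Similarly p_{FlexHub} = 74 + 0.25p_{IronWorks}.
Plugging p_{FlexHub} into IronWorks's best response: p_{IronWorks} = 71.5 + 0.25(74 + 0.25p_{IronWorks}) ⇒ 0.9375p_{IronWorks} = 90, so p_{IronWorks} = 96.
Then p_{FlexHub} = 74 + 0.25·96 = 98.
q_{IronWorks} = 242 − 2·96 + 98 = 148.

148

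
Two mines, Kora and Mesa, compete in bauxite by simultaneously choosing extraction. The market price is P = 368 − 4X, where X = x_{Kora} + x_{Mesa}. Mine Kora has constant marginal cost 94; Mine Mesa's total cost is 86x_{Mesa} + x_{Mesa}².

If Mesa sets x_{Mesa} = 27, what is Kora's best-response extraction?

20.75

Mine Kora's profit: π = x_{Kora}(368 − 4(x_{Kora} + x_{Mesa})) − 94x_{Kora}.
∂π/∂x_{Kora} = 274 − 8x_{Kora} − 4x_{Mesa} = 0, so x_{Kora} = 34.25 − 0.5x_{Mesa}.
At x_{Mesa} = 27: x_{Kora} = 34.25 − 0.5·27 = 20.75.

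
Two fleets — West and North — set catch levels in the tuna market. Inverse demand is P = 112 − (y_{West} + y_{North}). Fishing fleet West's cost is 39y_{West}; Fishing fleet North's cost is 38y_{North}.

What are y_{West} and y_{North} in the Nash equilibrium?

24, 25

Fishing fleet West's profit: π = y_{West}(112 − (y_{West} + y_{North})) − 39y_{West}.
∂π/∂y_{West} = 73 − 2y_{West} − y_{North} = 0, so y_{West} = 36.5 − 0.5y_{North}.
By the same steps for North: y_{North} = 37 − 0.5y_{West}.
Solving the two reaction functions simultaneously: (1 − (−0.5)(−0.5))y_{West} = 36.5 − 0.5·37, so 0.75y_{West} = 18 and y_{West} = 24.
Then y_{North} = 37 − 0.5·24 = 25.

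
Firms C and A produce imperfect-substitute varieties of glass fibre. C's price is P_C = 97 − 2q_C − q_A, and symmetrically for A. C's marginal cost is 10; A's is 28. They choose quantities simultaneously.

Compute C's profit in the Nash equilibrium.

Firm C's profit: π = q_C(97 − 2q_C − q_A) − 10q_C.
∂π/∂q_C = 87 − 4q_C − q_A = 0 ⇒ q_C = 21.75 − 0.25q_A.
Similarly q_A = 17.25 − 0.25q_C.
Plugging q_A into C's best response: q_C = 21.75 − 0.25(17.25 − 0.25q_C) ⇒ 0.9375q_C = 17.4375, so q_C = 18.6.
Then q_A = 17.25 − 0.25·18.6 = 12.6.
P_C = 97 − 2·18.6 − 12.6 = 47.2.
Profit = (47.2 − 10)·18.6 = 691.92.

691.92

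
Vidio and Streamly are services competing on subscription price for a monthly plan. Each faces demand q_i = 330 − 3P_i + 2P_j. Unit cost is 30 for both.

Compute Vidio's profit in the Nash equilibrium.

16875

Vidio's profit: π = (P_{Vidio} − 30)(330 − 3P_{Vidio} + 2P_{Streamly}).
∂π/∂P_{Vidio} = 420 − 6P_{Vidio} + 2P_{Streamly} = 0 ⇒ P_{Vidio} = 70 + (1/3)P_{Streamly}.
Setting P_{Vidio} = P_{Streamly} in the reaction function: P_{Vidio} = 70 + (1/3)P_{Vidio}, so P_{Vidio} = 70 / (2/3) = 105.
q_{Vidio} = 330 − 3·105 + 2·105 = 225.
Profit = (105 − 30)·225 = 16875.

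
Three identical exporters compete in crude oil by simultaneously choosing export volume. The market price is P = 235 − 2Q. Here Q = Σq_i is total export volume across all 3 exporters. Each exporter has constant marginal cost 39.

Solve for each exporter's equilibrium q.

A representative exporter's profit is π_i = q_i(235 − 2Q) − 39q_i, with Q = q_i + Σ_{j≠i} q_j.
First-order condition: 196 − 4q_i − 2Σ_{j≠i} q_j = 0.
With identical exporters, set every q_j = q: then 196 − 4q − 4q = 0, i.e. q = 196/8 = 24.5.

24.5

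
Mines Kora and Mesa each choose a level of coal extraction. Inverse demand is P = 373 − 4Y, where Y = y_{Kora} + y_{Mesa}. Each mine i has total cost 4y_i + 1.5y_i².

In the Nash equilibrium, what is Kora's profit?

3328.38

Mine Kora's profit: π = y_{Kora}(373 − 4(y_{Kora} + y_{Mesa})) − 4y_{Kora} − 1.5y_{Kora}².
∂π/∂y_{Kora} = 369 − 11y_{Kora} − 4y_{Mesa} = 0, so y_{Kora} = 369/11 − (4/11)y_{Mesa}.
By symmetry y_{Mesa} = y_{Kora}; substituting into the reaction function, (15/11)y_{Kora} = 369/11 and y_{Kora} = 24.6.
Price P = 373 − 4·49.2 = 176.2.
Kora's profit: (176.2 − 4)·24.6 − 1.5(24.6)² = 3328.38.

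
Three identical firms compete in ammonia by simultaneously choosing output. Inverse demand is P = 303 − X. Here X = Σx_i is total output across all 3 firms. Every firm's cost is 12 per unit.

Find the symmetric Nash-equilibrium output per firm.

72.75

A representative firm's profit is π_i = x_i(303 − X) − 12x_i, with X = x_i + Σ_{j≠i} x_j.
First-order condition: 291 − 2x_i − Σ_{j≠i} x_j = 0.
In a symmetric equilibrium every firm chooses the same x, so Σ_{j≠i} x_j = 2x. The condition becomes 291 − 4x = 0, giving x = 291/4 = 72.75.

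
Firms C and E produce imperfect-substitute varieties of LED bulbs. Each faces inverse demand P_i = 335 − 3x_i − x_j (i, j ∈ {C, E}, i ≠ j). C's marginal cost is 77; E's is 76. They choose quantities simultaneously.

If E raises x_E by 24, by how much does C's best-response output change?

-4

Firm C's profit: π = x_C(335 − 3x_C − x_E) − 77x_C.
∂π/∂x_C = 258 − 6x_C − x_E = 0 ⇒ x_C = 43 − (1/6)x_E.
The reaction-function slope is −1/6, so a 24-unit rise in x_E moves x_C by −1/6 × 24 = −4. C's best response falls — the actions are strategic substitutes.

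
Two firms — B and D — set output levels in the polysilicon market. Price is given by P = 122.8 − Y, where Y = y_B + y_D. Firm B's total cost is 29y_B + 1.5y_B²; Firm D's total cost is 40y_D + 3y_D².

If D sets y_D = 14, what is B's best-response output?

Firm B's profit: π = y_B(122.8 − (y_B + y_D)) − 29y_B − 1.5y_B².
∂π/∂y_B = 93.8 − 5y_B − y_D = 0, so y_B = 18.76 − 0.2y_D.
At y_D = 14: y_B = 18.76 − 0.2·14 = 15.96.

15.96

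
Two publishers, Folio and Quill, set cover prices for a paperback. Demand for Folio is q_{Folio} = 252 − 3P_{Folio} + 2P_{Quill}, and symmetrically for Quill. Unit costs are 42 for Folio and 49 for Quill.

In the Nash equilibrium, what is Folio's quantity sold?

161.4375

Folio's profit: π = (P_{Folio} − 42)(252 − 3P_{Folio} + 2P_{Quill}).
∂π/∂P_{Folio} = 378 − 6P_{Folio} + 2P_{Quill} = 0 ⇒ P_{Folio} = 63 + (1/3)P_{Quill}.
Similarly P_{Quill} = 66.5 + (1/3)P_{Folio}.
Substituting the second reaction function into the first: P_{Folio} = 63 + (1/3)(66.5 + (1/3)P_{Folio}), which gives (8/9)P_{Folio} = 511/6 ⇒ P_{Folio} = 95.8125.
Then P_{Quill} = 66.5 + (1/3)·95.8125 = 98.4375.
q_{Folio} = 252 − 3·95.8125 + 2·98.4375 = 161.4375.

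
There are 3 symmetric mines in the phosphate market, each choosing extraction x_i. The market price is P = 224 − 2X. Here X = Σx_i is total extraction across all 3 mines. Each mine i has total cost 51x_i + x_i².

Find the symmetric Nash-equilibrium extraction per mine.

17.3

A representative mine's profit is π_i = x_i(224 − 2X) − 51x_i − x_i², with X = x_i + Σ_{j≠i} x_j.
First-order condition: 173 − 6x_i − 2Σ_{j≠i} x_j = 0.
Imposing symmetry (x_j = x for all j) turns Σ_{j≠i} x_j into 2x, so 173 = 10x and x = 17.3.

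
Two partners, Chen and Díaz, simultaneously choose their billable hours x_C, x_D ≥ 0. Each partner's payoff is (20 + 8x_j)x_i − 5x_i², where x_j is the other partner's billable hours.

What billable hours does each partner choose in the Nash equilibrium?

10

Chen's payoff is (20 + 8x_D)x_C − 5x_C².
∂π/∂x_C = 20 + 8x_D − 10x_C = 0, so x_C = 2 + 0.8x_D.
Setting x_C = x_D in the reaction function: x_C = 2 + 0.8x_C, so x_C = 2 / 0.2 = 10.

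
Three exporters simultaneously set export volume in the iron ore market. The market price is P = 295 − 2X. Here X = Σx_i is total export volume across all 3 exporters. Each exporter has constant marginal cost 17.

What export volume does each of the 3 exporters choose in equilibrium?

A representative exporter's profit is π_i = x_i(295 − 2X) − 17x_i, with X = x_i + Σ_{j≠i} x_j.
First-order condition: 278 − 4x_i − 2Σ_{j≠i} x_j = 0.
In a symmetric equilibrium every exporter chooses the same x, so Σ_{j≠i} x_j = 2x. The condition becomes 278 − 8x = 0, giving x = 278/8 = 34.75.

34.75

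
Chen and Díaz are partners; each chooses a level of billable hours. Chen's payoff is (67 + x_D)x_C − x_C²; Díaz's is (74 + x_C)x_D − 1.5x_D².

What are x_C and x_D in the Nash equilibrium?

55, 43

Expanding Chen's payoff: 67x_C + x_Dx_C − x_C².
∂π/∂x_C = 67 + x_D − 2x_C = 0, so x_C = 33.5 + 0.5x_D.
Likewise for Díaz: x_D = 74/3 + (1/3)x_C.
Substituting the second reaction function into the first: x_C = 33.5 + 0.5(74/3 + (1/3)x_C), which gives (5/6)x_C = 275/6 ⇒ x_C = 55.
Then x_D = 74/3 + (1/3)·55 = 43.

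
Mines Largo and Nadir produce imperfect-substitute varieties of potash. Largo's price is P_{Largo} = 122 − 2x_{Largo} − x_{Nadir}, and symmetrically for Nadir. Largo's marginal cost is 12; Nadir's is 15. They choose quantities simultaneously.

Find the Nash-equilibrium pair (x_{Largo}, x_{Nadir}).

Mine Largo's profit: π = x_{Largo}(122 − 2x_{Largo} − x_{Nadir}) − 12x_{Largo}.
∂π/∂x_{Largo} = 110 − 4x_{Largo} − x_{Nadir} = 0 ⇒ x_{Largo} = 27.5 − 0.25x_{Nadir}.
Similarly x_{Nadir} = 26.75 − 0.25x_{Largo}.
Solving the two reaction functions simultaneously: (1 − (−0.25)(−0.25))x_{Largo} = 27.5 − 0.25·26.75, so 0.9375x_{Largo} = 20.8125 and x_{Largo} = 22.2.
Then x_{Nadir} = 26.75 − 0.25·22.2 = 21.2.

22.2, 21.2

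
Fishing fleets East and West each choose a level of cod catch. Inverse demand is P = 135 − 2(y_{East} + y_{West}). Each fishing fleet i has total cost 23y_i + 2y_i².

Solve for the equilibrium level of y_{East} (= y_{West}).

Fishing fleet East's profit: π = y_{East}(135 − 2(y_{East} + y_{West})) − 23y_{East} − 2y_{East}².
∂π/∂y_{East} = 112 − 8y_{East} − 2y_{West} = 0, so y_{East} = 14 − 0.25y_{West}.
Setting y_{East} = y_{West} in the reaction function: y_{East} = 14 − 0.25y_{East}, so y_{East} = 14 / 1.25 = 11.2.

11.2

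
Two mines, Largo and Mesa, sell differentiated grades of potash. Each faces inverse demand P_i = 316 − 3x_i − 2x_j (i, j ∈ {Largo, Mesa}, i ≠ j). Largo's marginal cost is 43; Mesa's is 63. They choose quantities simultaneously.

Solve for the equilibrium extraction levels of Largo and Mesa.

35.375, 30.375

Mine Largo's profit: π = x_{Largo}(316 − 3x_{Largo} − 2x_{Mesa}) − 43x_{Largo}.
∂π/∂x_{Largo} = 273 − 6x_{Largo} − 2x_{Mesa} = 0 ⇒ x_{Largo} = 45.5 − (1/3)x_{Mesa}.
Similarly x_{Mesa} = 253/6 − (1/3)x_{Largo}.
Plugging x_{Mesa} into Largo's best response: x_{Largo} = 45.5 − (1/3)(253/6 − (1/3)x_{Largo}) ⇒ (8/9)x_{Largo} = 283/9, so x_{Largo} = 35.375.
Then x_{Mesa} = 253/6 − (1/3)·35.375 = 30.375.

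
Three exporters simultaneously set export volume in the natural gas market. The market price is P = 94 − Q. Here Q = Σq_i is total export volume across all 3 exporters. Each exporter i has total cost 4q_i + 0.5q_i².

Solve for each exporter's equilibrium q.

A representative exporter's profit is π_i = q_i(94 − Q) − 4q_i − 0.5q_i², with Q = q_i + Σ_{j≠i} q_j.
First-order condition: 90 − 3q_i − Σ_{j≠i} q_j = 0.
Imposing symmetry (q_j = q for all j) turns Σ_{j≠i} q_j into 2q, so 90 = 5q and q = 18.

18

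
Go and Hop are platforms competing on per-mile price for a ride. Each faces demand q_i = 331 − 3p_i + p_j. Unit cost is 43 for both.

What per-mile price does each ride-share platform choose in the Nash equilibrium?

Go's profit: π = (p_{Go} − 43)(331 − 3p_{Go} + p_{Hop}).
∂π/∂p_{Go} = 460 − 6p_{Go} + p_{Hop} = 0 ⇒ p_{Go} = 230/3 + (1/6)p_{Hop}.
The game is symmetric, so in equilibrium p_{Hop} = p_{Go}: the reaction function gives (5/6)p_{Go} = 230/3, hence p_{Go} = 92.

92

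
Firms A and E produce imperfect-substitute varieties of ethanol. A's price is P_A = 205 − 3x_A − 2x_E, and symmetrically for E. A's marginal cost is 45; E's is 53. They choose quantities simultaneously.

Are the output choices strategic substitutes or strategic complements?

strategic substitutes

Firm A's profit: π = x_A(205 − 3x_A − 2x_E) − 45x_A.
∂π/∂x_A = 160 − 6x_A − 2x_E = 0 ⇒ x_A = 80/3 − (1/3)x_E.
The best-response slope dx_A/dx_E = −1/3 < 0: the reaction function is downward-sloping, so the choices are strategic substitutes.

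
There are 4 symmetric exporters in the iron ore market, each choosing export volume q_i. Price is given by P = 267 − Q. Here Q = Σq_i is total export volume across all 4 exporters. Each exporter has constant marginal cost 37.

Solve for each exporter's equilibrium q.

A representative exporter's profit is π_i = q_i(267 − Q) − 37q_i, with Q = q_i + Σ_{j≠i} q_j.
First-order condition: 230 − 2q_i − Σ_{j≠i} q_j = 0.
With identical exporters, set every q_j = q: then 230 − 2q − 3q = 0, i.e. q = 230/5 = 46.

46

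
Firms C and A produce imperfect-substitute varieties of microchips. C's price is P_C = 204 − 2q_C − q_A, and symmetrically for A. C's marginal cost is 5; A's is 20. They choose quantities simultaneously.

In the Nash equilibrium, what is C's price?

86.6

Firm C's profit: π = q_C(204 − 2q_C − q_A) − 5q_C.
∂π/∂q_C = 199 − 4q_C − q_A = 0 ⇒ q_C = 49.75 − 0.25q_A.
Similarly q_A = 46 − 0.25q_C.
Substituting the second reaction function into the first: q_C = 49.75 − 0.25(46 − 0.25q_C), which gives 0.9375q_C = 38.25 ⇒ q_C = 40.8.
Then q_A = 46 − 0.25·40.8 = 35.8.
P_C = 204 − 2·40.8 − 35.8 = 86.6.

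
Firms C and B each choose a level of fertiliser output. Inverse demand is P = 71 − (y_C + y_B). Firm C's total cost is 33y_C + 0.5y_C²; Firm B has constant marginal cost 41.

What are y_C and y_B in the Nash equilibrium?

Firm C's profit: π = y_C(71 − (y_C + y_B)) − 33y_C − 0.5y_C².
∂π/∂y_C = 38 − 3y_C − y_B = 0, so y_C = 38/3 − (1/3)y_B.
For B: ∂π/∂y_B = 30 − 2y_B − y_C = 0 ⇒ y_B = 15 − 0.5y_C.
Plugging y_B into C's best response: y_C = 38/3 − (1/3)(15 − 0.5y_C) ⇒ (5/6)y_C = 23/3, so y_C = 9.2.
Then y_B = 15 − 0.5·9.2 = 10.4.

9.2, 10.4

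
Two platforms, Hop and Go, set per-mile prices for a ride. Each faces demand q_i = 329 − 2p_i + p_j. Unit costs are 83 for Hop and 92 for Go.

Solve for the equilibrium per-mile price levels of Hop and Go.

Hop's profit: π = (p_{Hop} − 83)(329 − 2p_{Hop} + p_{Go}).
∂π/∂p_{Hop} = 495 − 4p_{Hop} + p_{Go} = 0 ⇒ p_{Hop} = 123.75 + 0.25p_{Go}.
Similarly p_{Go} = 128.25 + 0.25p_{Hop}.
Solving the two reaction functions simultaneously: (1 − (0.25)(0.25))p_{Hop} = 123.75 + 0.25·128.25, so 0.9375p_{Hop} = 155.8125 and p_{Hop} = 166.2.
Then p_{Go} = 128.25 + 0.25·166.2 = 169.8.

166.2, 169.8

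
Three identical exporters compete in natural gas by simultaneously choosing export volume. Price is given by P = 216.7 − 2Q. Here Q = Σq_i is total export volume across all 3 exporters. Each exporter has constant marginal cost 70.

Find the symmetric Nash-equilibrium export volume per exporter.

18.3375

A representative exporter's profit is π_i = q_i(216.7 − 2Q) − 70q_i, with Q = q_i + Σ_{j≠i} q_j.
First-order condition: 146.7 − 4q_i − 2Σ_{j≠i} q_j = 0.
Imposing symmetry (q_j = q for all j) turns Σ_{j≠i} q_j into 2q, so 146.7 = 8q and q = 18.3375.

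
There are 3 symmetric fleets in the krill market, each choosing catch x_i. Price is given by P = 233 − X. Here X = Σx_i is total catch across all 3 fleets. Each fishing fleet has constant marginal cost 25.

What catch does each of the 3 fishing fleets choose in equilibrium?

A representative fishing fleet's profit is π_i = x_i(233 − X) − 25x_i, with X = x_i + Σ_{j≠i} x_j.
First-order condition: 208 − 2x_i − Σ_{j≠i} x_j = 0.
Imposing symmetry (x_j = x for all j) turns Σ_{j≠i} x_j into 2x, so 208 = 4x and x = 52.

52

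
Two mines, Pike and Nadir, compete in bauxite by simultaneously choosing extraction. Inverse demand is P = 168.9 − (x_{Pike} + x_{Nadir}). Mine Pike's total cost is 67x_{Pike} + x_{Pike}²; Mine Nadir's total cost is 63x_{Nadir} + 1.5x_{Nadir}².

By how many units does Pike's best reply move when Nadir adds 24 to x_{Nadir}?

Mine Pike's profit: π = x_{Pike}(168.9 − (x_{Pike} + x_{Nadir})) − 67x_{Pike} − x_{Pike}².
∂π/∂x_{Pike} = 101.9 − 4x_{Pike} − x_{Nadir} = 0, so x_{Pike} = 25.475 − 0.25x_{Nadir}.
The reaction-function slope is −0.25, so a 24-unit rise in x_{Nadir} moves x_{Pike} by −0.25 × 24 = −6. Pike's best response falls — the actions are strategic substitutes.

-6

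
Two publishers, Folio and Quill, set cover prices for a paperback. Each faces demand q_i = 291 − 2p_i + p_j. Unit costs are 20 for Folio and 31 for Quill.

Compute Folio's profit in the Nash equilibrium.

Folio's profit: π = (p_{Folio} − 20)(291 − 2p_{Folio} + p_{Quill}).
∂π/∂p_{Folio} = 331 − 4p_{Folio} + p_{Quill} = 0 ⇒ p_{Folio} = 82.75 + 0.25p_{Quill}.
Similarly p_{Quill} = 88.25 + 0.25p_{Folio}.
Plugging p_{Quill} into Folio's best response: p_{Folio} = 82.75 + 0.25(88.25 + 0.25p_{Folio}) ⇒ 0.9375p_{Folio} = 104.8125, so p_{Folio} = 111.8.
Then p_{Quill} = 88.25 + 0.25·111.8 = 116.2.
q_{Folio} = 291 − 2·111.8 + 116.2 = 183.6.
Profit = (111.8 − 20)·183.6 = 16854.48.

16854.48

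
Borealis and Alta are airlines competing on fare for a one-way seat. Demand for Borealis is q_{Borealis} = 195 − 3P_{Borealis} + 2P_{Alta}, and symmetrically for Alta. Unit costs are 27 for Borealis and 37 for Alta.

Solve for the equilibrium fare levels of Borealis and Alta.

70.875, 74.625

Borealis's profit: π = (P_{Borealis} − 27)(195 − 3P_{Borealis} + 2P_{Alta}).
∂π/∂P_{Borealis} = 276 − 6P_{Borealis} + 2P_{Alta} = 0 ⇒ P_{Borealis} = 46 + (1/3)P_{Alta}.
Similarly P_{Alta} = 51 + (1/3)P_{Borealis}.
Solving the two reaction functions simultaneously: (1 − (1/3)(1/3))P_{Borealis} = 46 + (1/3)·51, so (8/9)P_{Borealis} = 63 and P_{Borealis} = 70.875.
Then P_{Alta} = 51 + (1/3)·70.875 = 74.625.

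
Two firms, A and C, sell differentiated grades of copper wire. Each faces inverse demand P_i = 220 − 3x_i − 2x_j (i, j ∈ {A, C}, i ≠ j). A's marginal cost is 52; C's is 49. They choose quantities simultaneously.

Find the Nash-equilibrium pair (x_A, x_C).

20.8125, 21.5625

Firm A's profit: π = x_A(220 − 3x_A − 2x_C) − 52x_A.
∂π/∂x_A = 168 − 6x_A − 2x_C = 0 ⇒ x_A = 28 − (1/3)x_C.
Similarly x_C = 28.5 − (1/3)x_A.
Solving the two reaction functions simultaneously: (1 − (−1/3)(−1/3))x_A = 28 − (1/3)·28.5, so (8/9)x_A = 18.5 and x_A = 20.8125.
Then x_C = 28.5 − (1/3)·20.8125 = 21.5625.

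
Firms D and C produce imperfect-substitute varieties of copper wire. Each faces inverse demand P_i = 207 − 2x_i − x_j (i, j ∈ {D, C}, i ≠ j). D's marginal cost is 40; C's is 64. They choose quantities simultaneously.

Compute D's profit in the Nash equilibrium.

2450

Firm D's profit: π = x_D(207 − 2x_D − x_C) − 40x_D.
∂π/∂x_D = 167 − 4x_D − x_C = 0 ⇒ x_D = 41.75 − 0.25x_C.
Similarly x_C = 35.75 − 0.25x_D.
Substituting the second reaction function into the first: x_D = 41.75 − 0.25(35.75 − 0.25x_D), which gives 0.9375x_D = 32.8125 ⇒ x_D = 35.
Then x_C = 35.75 − 0.25·35 = 27.
P_D = 207 − 2·35 − 27 = 110.
Profit = (110 − 40)·35 = 2450.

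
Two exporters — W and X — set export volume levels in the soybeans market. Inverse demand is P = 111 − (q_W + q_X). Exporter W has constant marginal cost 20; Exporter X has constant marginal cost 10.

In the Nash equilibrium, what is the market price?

47

Exporter W's profit: π = q_W(111 − (q_W + q_X)) − 20q_W.
∂π/∂q_W = 91 − 2q_W − q_X = 0, so q_W = 45.5 − 0.5q_X.
By the same steps for X: q_X = 50.5 − 0.5q_W.
Solving the two reaction functions simultaneously: (1 − (−0.5)(−0.5))q_W = 45.5 − 0.5·50.5, so 0.75q_W = 20.25 and q_W = 27.
Then q_X = 50.5 − 0.5·27 = 37.
Equilibrium price: P = 111 − 64 = 47.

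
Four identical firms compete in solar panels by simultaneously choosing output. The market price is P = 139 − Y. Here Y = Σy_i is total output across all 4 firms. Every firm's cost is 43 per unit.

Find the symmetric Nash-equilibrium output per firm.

19.2

A representative firm's profit is π_i = y_i(139 − Y) − 43y_i, with Y = y_i + Σ_{j≠i} y_j.
First-order condition: 96 − 2y_i − Σ_{j≠i} y_j = 0.
With identical firms, set every y_j = y: then 96 − 2y − 3y = 0, i.e. y = 96/5 = 19.2.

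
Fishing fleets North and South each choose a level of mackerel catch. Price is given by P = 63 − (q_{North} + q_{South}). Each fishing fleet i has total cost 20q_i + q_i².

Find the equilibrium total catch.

17.2

Fishing fleet North's profit: π = q_{North}(63 − (q_{North} + q_{South})) − 20q_{North} − q_{North}².
∂π/∂q_{North} = 43 − 4q_{North} − q_{South} = 0, so q_{North} = 10.75 − 0.25q_{South}.
By symmetry q_{South} = q_{North}; substituting into the reaction function, 1.25q_{North} = 10.75 and q_{North} = 8.6.
Total catch: 8.6 + 8.6 = 17.2.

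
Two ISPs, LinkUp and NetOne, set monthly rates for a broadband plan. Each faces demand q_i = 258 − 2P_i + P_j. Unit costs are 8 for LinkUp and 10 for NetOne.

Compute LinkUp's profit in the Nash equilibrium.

LinkUp's profit: π = (P_{LinkUp} − 8)(258 − 2P_{LinkUp} + P_{NetOne}).
∂π/∂P_{LinkUp} = 274 − 4P_{LinkUp} + P_{NetOne} = 0 ⇒ P_{LinkUp} = 68.5 + 0.25P_{NetOne}.
Similarly P_{NetOne} = 69.5 + 0.25P_{LinkUp}.
Plugging P_{NetOne} into LinkUp's best response: P_{LinkUp} = 68.5 + 0.25(69.5 + 0.25P_{LinkUp}) ⇒ 0.9375P_{LinkUp} = 85.875, so P_{LinkUp} = 91.6.
Then P_{NetOne} = 69.5 + 0.25·91.6 = 92.4.
q_{LinkUp} = 258 − 2·91.6 + 92.4 = 167.2.
Profit = (91.6 − 8)·167.2 = 13977.92.

13977.92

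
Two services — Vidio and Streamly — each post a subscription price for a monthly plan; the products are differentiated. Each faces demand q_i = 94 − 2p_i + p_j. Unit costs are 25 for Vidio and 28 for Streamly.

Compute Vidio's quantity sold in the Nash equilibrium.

Vidio's profit: π = (p_{Vidio} − 25)(94 − 2p_{Vidio} + p_{Streamly}).
∂π/∂p_{Vidio} = 144 − 4p_{Vidio} + p_{Streamly} = 0 ⇒ p_{Vidio} = 36 + 0.25p_{Streamly}.
Similarly p_{Streamly} = 37.5 + 0.25p_{Vidio}.
Substituting the second reaction function into the first: p_{Vidio} = 36 + 0.25(37.5 + 0.25p_{Vidio}), which gives 0.9375p_{Vidio} = 45.375 ⇒ p_{Vidio} = 48.4.
Then p_{Streamly} = 37.5 + 0.25·48.4 = 49.6.
q_{Vidio} = 94 − 2·48.4 + 49.6 = 46.8.

46.8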